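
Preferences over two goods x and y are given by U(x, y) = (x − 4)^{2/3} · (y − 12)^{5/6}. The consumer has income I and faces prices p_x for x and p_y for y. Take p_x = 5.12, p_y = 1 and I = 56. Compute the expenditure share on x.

This is Cobb-Douglas in (x−4, y−12): tangency gives 2/3·p_y·(y−12) = 5/6·p_x·(x−4).
After buying the subsistence bundle (4, 12), a share 4/9 of the remaining income goes to x: x* = 4 + 4/9·(I − 4p_x − 12p_y)/p_x.
Discretionary income = 56 − 4·5.12 − 12·1 = 23.52; x* = 4 + 4/9·23.52/5.12 = 6.0417; y* = 12 + 5/9·23.52/1 = 25.0667.
Expenditure on x: 5.12·6.0417 = 30.9333; share = 0.5524.

share on x = 0.5524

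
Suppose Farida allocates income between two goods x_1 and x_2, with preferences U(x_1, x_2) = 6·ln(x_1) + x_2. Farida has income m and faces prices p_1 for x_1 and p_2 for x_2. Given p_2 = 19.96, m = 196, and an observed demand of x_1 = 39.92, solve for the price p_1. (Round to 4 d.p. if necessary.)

MU_x_1 = 6/x_1, MU_x_2 = 1. Tangency: 6/x_1 = p_1/p_2.
So x_1*(p_1,p_2) = 6·p_2/p_1, independent of income; and x_2* = (m − 6·p_2)/p_2.
Set x_1* = 39.92 in the demand function and solve for p_1: p_1 = 3.

p_1 = 3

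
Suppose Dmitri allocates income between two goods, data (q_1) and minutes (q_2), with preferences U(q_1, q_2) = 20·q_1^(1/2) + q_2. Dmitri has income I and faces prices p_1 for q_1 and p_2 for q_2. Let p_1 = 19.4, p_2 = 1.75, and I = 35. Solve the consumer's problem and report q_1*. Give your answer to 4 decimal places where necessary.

q_1* = 0.8137

Set MRS = p_1/p_2: 10·q_1^(−1/2) = p_1/p_2.
Solve: √q_1 = 10·p_2/p_1, so q_1*(p_1,p_2) = (10·p_2/p_1)², and q_2* = (I − p_1·q_1*)/p_2.
Plugging in: q_1* = (10·1.75/19.4)² = 0.8137.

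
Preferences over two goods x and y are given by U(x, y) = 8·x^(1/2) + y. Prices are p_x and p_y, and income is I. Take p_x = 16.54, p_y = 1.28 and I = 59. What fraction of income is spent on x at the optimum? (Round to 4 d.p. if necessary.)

MU_x = 4/√x, MU_y = 1. Tangency: 4/√x = p_x/p_y.
Thus x* = (4·p_y/p_x)² — independent of I — with the rest of income spent on y.
Plugging in: x* = (4·1.28/16.54)² = 0.0958, y* = 44.8555.
Expenditure on x: 16.54·0.0958 = 1.5849; share = 0.0269.

share on x = 0.0269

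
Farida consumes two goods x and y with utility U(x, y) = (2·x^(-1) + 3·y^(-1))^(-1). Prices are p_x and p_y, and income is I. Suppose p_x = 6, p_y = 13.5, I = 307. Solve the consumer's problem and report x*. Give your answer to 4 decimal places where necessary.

x* = 18.0347

With the ratio pinned down, the budget gives x* = I/(p_x + p_y·(y/x)) and y* = (y/x)·x*.
Numerically y/x = 0.816497, so x* = 307/(6 + 13.5·0.816497) = 18.0347.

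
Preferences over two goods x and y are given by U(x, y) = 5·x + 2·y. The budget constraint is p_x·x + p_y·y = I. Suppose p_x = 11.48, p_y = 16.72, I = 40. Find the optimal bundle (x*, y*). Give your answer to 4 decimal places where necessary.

x* = 3.4843, y* = 0

Linear utility — the consumer picks whichever good has higher MU/price: 5/11.48 = 0.4355 vs 2/16.72 = 0.1196.
x gives more utility per dollar, so spend all income on x: x* = I/p_x, y* = 0.
Numerically: x* = 3.4843, y* = 0.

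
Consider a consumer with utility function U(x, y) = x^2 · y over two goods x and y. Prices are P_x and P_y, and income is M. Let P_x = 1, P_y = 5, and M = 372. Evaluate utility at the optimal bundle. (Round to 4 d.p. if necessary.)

Tangency: MRS = 2·y/x = P_x/P_y.
Rearranging, P_y·y = (1/2)·P_x·x. Substituting into the budget gives P_x·x·(1 + (1/2)) = M.
Demand: x*(P_x,P_y,M) = 2/3·M/P_x and y* = 1/3·M/P_y.
At P_x=1, P_y=5, M=372: x* = 2/3·372/1 = 248, y* = 24.8.
Utility at the optimum: U(248, 24.8) = 1525299.2.

V = 1525299.2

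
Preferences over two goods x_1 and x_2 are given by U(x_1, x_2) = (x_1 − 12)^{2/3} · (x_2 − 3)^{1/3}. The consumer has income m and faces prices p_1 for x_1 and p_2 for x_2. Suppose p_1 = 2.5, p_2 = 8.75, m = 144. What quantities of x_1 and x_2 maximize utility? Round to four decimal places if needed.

x_1* = 35.4, x_2* = 6.3429

This is Cobb-Douglas in (x_1−12, x_2−3): tangency gives 2/3·p_2·(x_2−3) = 1/3·p_1·(x_1−12).
After buying the subsistence bundle (12, 3), a share 2/3 of the remaining income goes to x_1: x_1* = 12 + 2/3·(m − 12p_1 − 3p_2)/p_1.
Discretionary income = 144 − 12·2.5 − 3·8.75 = 87.75; x_1* = 12 + 2/3·87.75/2.5 = 35.4; x_2* = 3 + 1/3·87.75/8.75 = 6.3429.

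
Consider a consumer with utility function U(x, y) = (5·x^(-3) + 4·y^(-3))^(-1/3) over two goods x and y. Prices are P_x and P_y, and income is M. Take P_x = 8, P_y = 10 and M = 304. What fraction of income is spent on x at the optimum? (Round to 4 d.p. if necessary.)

share on x = 0.4721

MU_x ∝ 5·x^(-4), MU_y ∝ 4·y^(-4), so MRS = (5/4)·(y/x)^(4) = P_x/P_y.
Solve for the ratio: y/x = [(4/5)·P_x/P_y]^(0.25).
With the ratio pinned down, the budget gives x* = M/(P_x + P_y·(y/x)) and y* = (y/x)·x*.
Numerically y/x = 0.894427, so x* = 304/(8 + 10·0.894427) = 17.9412 and y* = 0.894427·17.9412 = 16.0471.
Expenditure on x: 8·17.9412 = 143.5293; share = 0.4721.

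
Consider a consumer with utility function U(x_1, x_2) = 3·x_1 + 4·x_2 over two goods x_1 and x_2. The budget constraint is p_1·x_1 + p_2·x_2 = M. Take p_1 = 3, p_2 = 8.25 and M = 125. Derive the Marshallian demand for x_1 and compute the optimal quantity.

Perfect substitutes: compare marginal utility per dollar. 3/p_1 vs 4/p_2 → 1 vs 0.4848.
x_1 gives more utility per dollar, so spend all income on x_1: x_1* = M/p_1, x_2* = 0.
Numerically: x_1* = 41.6667, x_2* = 0.

x_1* = 41.6667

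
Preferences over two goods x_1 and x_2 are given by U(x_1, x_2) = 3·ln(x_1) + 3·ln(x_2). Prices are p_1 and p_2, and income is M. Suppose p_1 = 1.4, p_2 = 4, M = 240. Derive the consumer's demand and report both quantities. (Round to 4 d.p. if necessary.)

Demand: x_1*(p_1,p_2,M) = 0.5·M/p_1 and x_2* = 0.5·M/p_2.
At p_1=1.4, p_2=4, M=240: x_1* = 0.5·240/1.4 = 85.7143, x_2* = 30.

x_1* = 85.7143, x_2* = 30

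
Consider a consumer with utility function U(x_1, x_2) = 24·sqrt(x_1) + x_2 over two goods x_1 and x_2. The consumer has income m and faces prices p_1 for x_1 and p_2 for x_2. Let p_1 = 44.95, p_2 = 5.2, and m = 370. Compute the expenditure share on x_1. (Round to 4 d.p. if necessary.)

Utility is quasi-linear in x_2; the FOC for x_1 is 12/√x_1 = p_1/p_2.
Solve: √x_1 = 12·p_2/p_1, so x_1*(p_1,p_2) = (12·p_2/p_1)², and x_2* = (m − p_1·x_1*)/p_2.
Plugging in: x_1* = (12·5.2/44.95)² = 1.9271, x_2* = 54.4953.
Expenditure on x_1: 44.95·1.9271 = 86.6242; share = 0.2341.

share on x_1 = 0.2341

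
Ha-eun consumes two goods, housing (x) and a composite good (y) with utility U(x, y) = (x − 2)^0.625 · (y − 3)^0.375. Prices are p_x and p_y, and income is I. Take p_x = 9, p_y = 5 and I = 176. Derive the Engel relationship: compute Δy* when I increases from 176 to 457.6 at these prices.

This is Cobb-Douglas in (x−2, y−3): tangency gives 0.625·p_y·(y−3) = 0.375·p_x·(x−2).
After buying the subsistence bundle (2, 3), a share 0.625 of the remaining income goes to x: x* = 2 + 0.625·(I − 2p_x − 3p_y)/p_x.
Discretionary income = 176 − 2·9 − 3·5 = 143; y* = 3 + 0.375·143/5 = 13.725.
At I' = 457.6: y* = 34.845. Change: 34.845 − 13.725 = 21.12.

Δy* = 21.12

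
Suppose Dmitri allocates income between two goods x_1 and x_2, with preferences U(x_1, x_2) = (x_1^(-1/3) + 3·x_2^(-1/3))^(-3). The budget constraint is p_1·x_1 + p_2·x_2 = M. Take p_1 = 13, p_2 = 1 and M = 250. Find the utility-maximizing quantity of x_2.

x_2* = 136.3884

MRS = MU_x_1/MU_x_2 = (1/3)·(x_2/x_1)^(4/3). Set equal to p_1/p_2.
Solve for the ratio: x_2/x_1 = [3·p_1/p_2]^(0.75).
With the ratio pinned down, the budget gives x_1* = M/(p_1 + p_2·(x_2/x_1)) and x_2* = (x_2/x_1)·x_1*.
Numerically x_2/x_1 = 15.606246, so x_1* = 250/(13 + 1·15.606246) = 8.7394 and x_2* = 15.606246·8.7394 = 136.3884.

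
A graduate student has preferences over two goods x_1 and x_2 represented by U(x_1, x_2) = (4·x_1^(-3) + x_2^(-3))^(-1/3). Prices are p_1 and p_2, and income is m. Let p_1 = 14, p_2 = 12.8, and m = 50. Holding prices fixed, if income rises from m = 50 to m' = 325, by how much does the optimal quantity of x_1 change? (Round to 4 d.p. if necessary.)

Δx_1* = 11.8249

MU_x_1 ∝ 4·x_1^(-4), MU_x_2 ∝ x_2^(-4), so MRS = 4·(x_2/x_1)^(4) = p_1/p_2.
Hence x_2/x_1 = ((1/4)·p_1/p_2)^(1/(4)), i.e. raised to the 0.25 power.
Substitute x_2 = (x_2/x_1)·x_1 into the budget: x_1* = m/(p_1 + p_2·(x_2/x_1)).
Numerically x_2/x_1 = 0.723127, so x_1* = 50/(14 + 12.8·0.723127) = 2.15.
At m' = 325: x_1* = 13.9749. Change: 13.9749 − 2.15 = 11.8249.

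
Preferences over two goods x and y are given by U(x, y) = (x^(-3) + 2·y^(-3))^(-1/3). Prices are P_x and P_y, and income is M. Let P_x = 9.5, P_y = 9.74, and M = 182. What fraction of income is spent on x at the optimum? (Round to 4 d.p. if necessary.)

share on x = 0.4521

MRS = MU_x/MU_y = (1/2)·(y/x)^(4). Set equal to P_x/P_y.
Hence y/x = (2·P_x/P_y)^(1/(4)), i.e. raised to the 0.25 power.
Substitute y = (y/x)·x into the budget: x* = M/(P_x + P_y·(y/x)).
Numerically y/x = 1.181813, so x* = 182/(9.5 + 9.74·1.181813) = 8.6622 and y* = 1.181813·8.6622 = 10.2371.
Expenditure on x: 9.5·8.6622 = 82.2908; share = 0.4521.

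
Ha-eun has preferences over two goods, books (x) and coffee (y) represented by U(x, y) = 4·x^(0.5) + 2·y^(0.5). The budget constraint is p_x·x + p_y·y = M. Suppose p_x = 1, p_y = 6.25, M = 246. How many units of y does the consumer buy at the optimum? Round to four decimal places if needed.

y* = 1.5138

MU_x ∝ 4·x^(-0.5), MU_y ∝ 2·y^(-0.5), so MRS = 2·(y/x)^(0.5) = p_x/p_y.
Hence y/x = ((1/2)·p_x/p_y)^(1/(0.5)), i.e. raised to the 2 power.
Substitute y = (y/x)·x into the budget: x* = M/(p_x + p_y·(y/x)).
Numerically y/x = 0.0064, so x* = 246/(1 + 6.25·0.0064) = 236.5385 and y* = 0.0064·236.5385 = 1.5138.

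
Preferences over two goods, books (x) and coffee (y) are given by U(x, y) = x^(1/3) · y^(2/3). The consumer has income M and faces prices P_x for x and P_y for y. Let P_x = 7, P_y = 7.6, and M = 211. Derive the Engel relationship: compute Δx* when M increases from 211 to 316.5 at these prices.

Δx* = 5.0238

The MRS is (1/2)·y/x. Set MRS = P_x/P_y.
So 1/3·P_y·y = 2/3·P_x·x; combined with the budget, a share 1/3 of income goes to x.
Demand: x*(P_x,P_y,M) = 1/3·M/P_x and y* = 2/3·M/P_y.
At P_x=7, P_y=7.6, M=211: x* = 1/3·211/7 = 10.0476.
At M' = 316.5: x* = 15.0714. Change: 15.0714 − 10.0476 = 5.0238.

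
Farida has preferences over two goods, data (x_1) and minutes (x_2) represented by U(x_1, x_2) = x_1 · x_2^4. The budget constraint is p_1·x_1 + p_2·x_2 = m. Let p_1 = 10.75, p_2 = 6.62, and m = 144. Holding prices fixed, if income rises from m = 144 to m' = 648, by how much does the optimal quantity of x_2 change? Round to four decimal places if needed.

The MRS is (1/4)·x_2/x_1. Set MRS = p_1/p_2.
So p_2·x_2 = 4·p_1·x_1; combined with the budget, a share 0.2 of income goes to x_1.
Demand: x_1*(p_1,p_2,m) = 0.2·m/p_1 and x_2* = 0.8·m/p_2.
At p_1=10.75, p_2=6.62, m=144: x_2* = 0.8·144/6.62 = 17.4018.
At m' = 648: x_2* = 78.3082. Change: 78.3082 − 17.4018 = 60.9063.

Δx_2* = 60.9063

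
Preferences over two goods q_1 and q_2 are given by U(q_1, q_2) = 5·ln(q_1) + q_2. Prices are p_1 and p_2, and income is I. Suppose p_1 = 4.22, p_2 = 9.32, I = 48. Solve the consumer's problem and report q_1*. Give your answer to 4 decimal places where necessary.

So q_1*(p_1,p_2) = 5·p_2/p_1, independent of income; and q_2* = (I − 5·p_2)/p_2.
At the given prices: q_1* = 5·9.32/4.22 = 11.0427.

q_1* = 11.0427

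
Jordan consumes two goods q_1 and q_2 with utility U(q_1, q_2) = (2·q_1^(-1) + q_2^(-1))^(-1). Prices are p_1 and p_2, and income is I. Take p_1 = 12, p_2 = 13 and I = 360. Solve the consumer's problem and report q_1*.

With the ratio pinned down, the budget gives q_1* = I/(p_1 + p_2·(q_2/q_1)) and q_2* = (q_2/q_1)·q_1*.
Numerically q_2/q_1 = 0.679366, so q_1* = 360/(12 + 13·0.679366) = 17.2813.

q_1* = 17.2813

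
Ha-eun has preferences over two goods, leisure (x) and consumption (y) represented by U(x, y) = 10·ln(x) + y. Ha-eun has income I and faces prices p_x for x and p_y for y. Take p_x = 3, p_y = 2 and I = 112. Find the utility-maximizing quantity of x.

Set MRS = p_x/p_y: (10/x)/1 = p_x/p_y.
So x*(p_x,p_y) = 10·p_y/p_x, independent of income; and y* = (I − 10·p_y)/p_y.
At the given prices: x* = 10·2/3 = 6.6667.

x* = 6.6667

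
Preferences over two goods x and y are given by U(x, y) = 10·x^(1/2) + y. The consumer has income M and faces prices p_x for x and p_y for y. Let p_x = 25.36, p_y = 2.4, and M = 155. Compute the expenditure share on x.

share on x = 0.0366

Solve: √x = 5·p_y/p_x, so x*(p_x,p_y) = (5·p_y/p_x)², and y* = (M − p_x·x*)/p_y.
Plugging in: x* = (5·2.4/25.36)² = 0.2239, y* = 62.2174.
Expenditure on x: 25.36·0.2239 = 5.6782; share = 0.0366.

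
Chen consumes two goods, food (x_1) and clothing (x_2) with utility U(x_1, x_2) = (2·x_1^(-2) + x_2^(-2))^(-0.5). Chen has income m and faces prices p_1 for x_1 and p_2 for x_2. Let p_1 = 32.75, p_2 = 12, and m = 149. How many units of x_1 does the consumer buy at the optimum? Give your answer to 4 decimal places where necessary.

MRS = MU_x_1/MU_x_2 = 2·(x_2/x_1)^(3). Set equal to p_1/p_2.
Solve for the ratio: x_2/x_1 = [(1/2)·p_1/p_2]^(1/3).
Substitute x_2 = (x_2/x_1)·x_1 into the budget: x_1* = m/(p_1 + p_2·(x_2/x_1)).
Numerically x_2/x_1 = 1.109175, so x_1* = 149/(32.75 + 12·1.109175) = 3.2349.

x_1* = 3.2349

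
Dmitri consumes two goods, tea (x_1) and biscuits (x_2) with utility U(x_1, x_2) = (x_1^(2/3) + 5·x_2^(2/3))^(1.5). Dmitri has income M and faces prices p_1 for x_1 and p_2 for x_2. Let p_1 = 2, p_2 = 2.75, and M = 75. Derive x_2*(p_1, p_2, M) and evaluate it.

x_2* = 26.8664

MRS = MU_x_1/MU_x_2 = (1/5)·(x_2/x_1)^(1/3). Set equal to p_1/p_2.
Hence x_2/x_1 = (5·p_1/p_2)^(1/(1/3)), i.e. raised to the 3 power.
With the ratio pinned down, the budget gives x_1* = M/(p_1 + p_2·(x_2/x_1)) and x_2* = (x_2/x_1)·x_1*.
Numerically x_2/x_1 = 48.084147, so x_1* = 75/(2 + 2.75·48.084147) = 0.5587 and x_2* = 48.084147·0.5587 = 26.8664.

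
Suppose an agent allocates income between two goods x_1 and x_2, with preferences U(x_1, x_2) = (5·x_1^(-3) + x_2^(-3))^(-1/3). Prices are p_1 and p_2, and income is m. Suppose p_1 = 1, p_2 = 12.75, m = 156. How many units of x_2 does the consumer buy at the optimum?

Numerically x_2/x_1 = 0.3539, so x_1* = 156/(1 + 12.75·0.3539) = 28.3008 and x_2* = 0.3539·28.3008 = 10.0156.

x_2* = 10.0156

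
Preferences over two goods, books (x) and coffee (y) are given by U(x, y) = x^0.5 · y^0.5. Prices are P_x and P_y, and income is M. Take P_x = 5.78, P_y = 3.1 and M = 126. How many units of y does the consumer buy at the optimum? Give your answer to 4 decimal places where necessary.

y* = 20.3226

Tangency: MRS = y/x = P_x/P_y.
So 0.5·P_y·y = 0.5·P_x·x; combined with the budget, a share 0.5 of income goes to x.
Demand: x*(P_x,P_y,M) = 0.5·M/P_x and y* = 0.5·M/P_y.
At P_x=5.78, P_y=3.1, M=126: y* = 0.5·126/3.1 = 20.3226.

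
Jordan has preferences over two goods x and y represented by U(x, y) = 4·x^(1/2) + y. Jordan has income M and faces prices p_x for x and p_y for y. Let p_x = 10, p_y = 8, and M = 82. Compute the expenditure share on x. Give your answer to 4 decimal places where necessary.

Set MRS = p_x/p_y: 2·x^(−1/2) = p_x/p_y.
Solve: √x = 2·p_y/p_x, so x*(p_x,p_y) = (2·p_y/p_x)², and y* = (M − p_x·x*)/p_y.
Plugging in: x* = (2·8/10)² = 2.56, y* = 7.05.
Expenditure on x: 10·2.56 = 25.6; share = 0.3122.

share on x = 0.3122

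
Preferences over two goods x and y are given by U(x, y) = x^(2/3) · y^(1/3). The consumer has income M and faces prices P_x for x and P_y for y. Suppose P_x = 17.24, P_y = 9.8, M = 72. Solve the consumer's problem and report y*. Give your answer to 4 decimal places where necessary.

y* = 2.449

MU_x/MU_y = (2/3·y)/(1/3·x); tangency sets this equal to P_x/P_y.
So 2/3·P_y·y = 1/3·P_x·x; combined with the budget, a share 2/3 of income goes to x.
Demand: x*(P_x,P_y,M) = 2/3·M/P_x and y* = 1/3·M/P_y.
At P_x=17.24, P_y=9.8, M=72: y* = 1/3·72/9.8 = 2.449.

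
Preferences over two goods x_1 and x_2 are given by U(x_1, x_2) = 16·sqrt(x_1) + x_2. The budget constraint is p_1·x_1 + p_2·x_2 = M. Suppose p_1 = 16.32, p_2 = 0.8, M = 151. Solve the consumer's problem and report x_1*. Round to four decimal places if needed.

Utility is quasi-linear in x_2; the FOC for x_1 is 8/√x_1 = p_1/p_2.
Solve: √x_1 = 8·p_2/p_1, so x_1*(p_1,p_2) = (8·p_2/p_1)², and x_2* = (M − p_1·x_1*)/p_2.
Plugging in: x_1* = (8·0.8/16.32)² = 0.1538.

x_1* = 0.1538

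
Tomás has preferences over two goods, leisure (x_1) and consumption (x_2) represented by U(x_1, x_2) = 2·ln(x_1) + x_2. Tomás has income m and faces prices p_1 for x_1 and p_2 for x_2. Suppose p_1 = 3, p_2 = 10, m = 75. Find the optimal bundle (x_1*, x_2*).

x_1* = 6.6667, x_2* = 5.5

So x_1*(p_1,p_2) = 2·p_2/p_1, independent of income; and x_2* = (m − 2·p_2)/p_2.
At the given prices: x_1* = 2·10/3 = 6.6667, and x_2* = 5.5.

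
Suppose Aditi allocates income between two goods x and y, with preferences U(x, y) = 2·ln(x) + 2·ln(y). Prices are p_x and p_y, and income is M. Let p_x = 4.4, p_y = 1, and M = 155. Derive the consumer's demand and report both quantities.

x* = 17.6136, y* = 77.5

MU_x/MU_y = (2·y)/(2·x); tangency sets this equal to p_x/p_y.
Rearranging, p_y·y = p_x·x. Substituting into the budget gives p_x·x·(1 + 1) = M.
Demand: x*(p_x,p_y,M) = 0.5·M/p_x and y* = 0.5·M/p_y.
At p_x=4.4, p_y=1, M=155: x* = 0.5·155/4.4 = 17.6136, y* = 77.5.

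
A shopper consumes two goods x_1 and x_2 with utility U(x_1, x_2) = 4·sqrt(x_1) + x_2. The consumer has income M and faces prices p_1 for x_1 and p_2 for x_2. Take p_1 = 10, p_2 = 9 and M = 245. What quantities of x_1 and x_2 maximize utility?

x_1* = 3.24, x_2* = 23.6222

Set MRS = p_1/p_2: 2·x_1^(−1/2) = p_1/p_2.
Thus x_1* = (2·p_2/p_1)² — independent of M — with the rest of income spent on x_2.
Plugging in: x_1* = (2·9/10)² = 3.24, x_2* = 23.6222.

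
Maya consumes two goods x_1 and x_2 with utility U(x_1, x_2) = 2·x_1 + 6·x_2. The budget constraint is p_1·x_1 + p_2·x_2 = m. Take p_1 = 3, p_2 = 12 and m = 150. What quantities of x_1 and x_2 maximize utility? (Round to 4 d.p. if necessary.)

Linear utility — the consumer picks whichever good has higher MU/price: 2/3 = 0.6667 vs 6/12 = 0.5.
x_1 gives more utility per dollar, so spend all income on x_1: x_1* = m/p_1, x_2* = 0.
Numerically: x_1* = 50, x_2* = 0.

x_1* = 50, x_2* = 0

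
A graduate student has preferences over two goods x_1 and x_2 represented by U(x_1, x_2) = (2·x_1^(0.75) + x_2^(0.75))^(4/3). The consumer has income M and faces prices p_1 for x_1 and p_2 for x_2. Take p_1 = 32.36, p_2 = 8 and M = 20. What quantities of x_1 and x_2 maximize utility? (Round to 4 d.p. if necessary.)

MRS = MU_x_1/MU_x_2 = 2·(x_2/x_1)^(0.25). Set equal to p_1/p_2.
Solve for the ratio: x_2/x_1 = [(1/2)·p_1/p_2]^(4).
Substitute x_2 = (x_2/x_1)·x_1 into the budget: x_1* = M/(p_1 + p_2·(x_2/x_1)).
Numerically x_2/x_1 = 16.732241, so x_1* = 20/(32.36 + 8·16.732241) = 0.1203 and x_2* = 16.732241·0.1203 = 2.0133.

x_1* = 0.1203, x_2* = 2.0133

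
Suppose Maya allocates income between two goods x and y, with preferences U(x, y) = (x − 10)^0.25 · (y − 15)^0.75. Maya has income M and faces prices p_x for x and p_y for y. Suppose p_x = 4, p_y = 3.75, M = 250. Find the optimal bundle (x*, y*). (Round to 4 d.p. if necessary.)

x* = 19.6094, y* = 45.75

This is Cobb-Douglas in (x−10, y−15): tangency gives 0.25·p_y·(y−15) = 0.75·p_x·(x−10).
After buying the subsistence bundle (10, 15), a share 0.25 of the remaining income goes to x: x* = 10 + 0.25·(M − 10p_x − 15p_y)/p_x.
Discretionary income = 250 − 10·4 − 15·3.75 = 153.75; x* = 10 + 0.25·153.75/4 = 19.6094; y* = 15 + 0.75·153.75/3.75 = 45.75.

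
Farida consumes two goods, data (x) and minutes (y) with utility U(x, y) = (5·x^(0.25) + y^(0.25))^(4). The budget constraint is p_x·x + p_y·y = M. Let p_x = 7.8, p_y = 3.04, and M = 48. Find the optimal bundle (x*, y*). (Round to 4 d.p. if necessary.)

MU_x ∝ 5·x^(-0.75), MU_y ∝ y^(-0.75), so MRS = 5·(y/x)^(0.75) = p_x/p_y.
Hence y/x = ((1/5)·p_x/p_y)^(1/(0.75)), i.e. raised to the 4/3 power.
With the ratio pinned down, the budget gives x* = M/(p_x + p_y·(y/x)) and y* = (y/x)·x*.
Numerically y/x = 0.410836, so x* = 48/(7.8 + 3.04·0.410836) = 5.3045 and y* = 0.410836·5.3045 = 2.1793.

x* = 5.3045, y* = 2.1793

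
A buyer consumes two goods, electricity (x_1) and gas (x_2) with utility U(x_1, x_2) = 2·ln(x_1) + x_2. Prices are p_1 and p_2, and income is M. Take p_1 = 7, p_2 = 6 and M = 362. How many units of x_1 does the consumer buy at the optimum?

Set MRS = p_1/p_2: (2/x_1)/1 = p_1/p_2.
So x_1*(p_1,p_2) = 2·p_2/p_1, independent of income; and x_2* = (M − 2·p_2)/p_2.
At the given prices: x_1* = 2·6/7 = 1.7143.

x_1* = 1.7143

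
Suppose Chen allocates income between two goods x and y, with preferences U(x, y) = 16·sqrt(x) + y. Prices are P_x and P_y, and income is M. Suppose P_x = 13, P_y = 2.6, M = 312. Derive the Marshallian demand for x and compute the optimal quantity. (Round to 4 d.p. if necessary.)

x* = 2.56

Utility is quasi-linear in y; the FOC for x is 8/√x = P_x/P_y.
Solve: √x = 8·P_y/P_x, so x*(P_x,P_y) = (8·P_y/P_x)², and y* = (M − P_x·x*)/P_y.
Plugging in: x* = (8·2.6/13)² = 2.56.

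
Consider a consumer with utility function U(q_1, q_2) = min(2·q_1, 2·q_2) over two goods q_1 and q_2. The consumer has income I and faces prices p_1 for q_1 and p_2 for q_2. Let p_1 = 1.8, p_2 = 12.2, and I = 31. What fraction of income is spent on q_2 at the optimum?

share on q_2 = 0.8714

With perfect complements, no substitution: consume in ratio q_1:q_2 = 2:2.
Budget: p_1·q_1 + p_2·q_1 = I, so (2·p_1 + 2·p_2)·q_1 = 2·I.
Demand: q_1*(p_1,p_2,I) = 2·I/(2·p_1 + 2·p_2), q_2* = 2·I/(2·p_1 + 2·p_2).
Here 2·1.8 + 2·12.2 = 28, giving q_1* = 2.2143 and q_2* = 2.2143.
Expenditure on q_2: 12.2·2.2143 = 27.0143; share = 0.8714.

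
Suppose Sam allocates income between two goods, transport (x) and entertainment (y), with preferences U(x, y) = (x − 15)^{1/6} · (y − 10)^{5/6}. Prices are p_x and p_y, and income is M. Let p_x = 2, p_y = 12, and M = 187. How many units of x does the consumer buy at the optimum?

MRS = (1/5)·(y−10)/(x−15). Tangency with p_x/p_y gives y−10 = 5·(p_x/p_y)·(x−15).
After buying the subsistence bundle (15, 10), a share 1/6 of the remaining income goes to x: x* = 15 + 1/6·(M − 15p_x − 10p_y)/p_x.
Discretionary income = 187 − 15·2 − 10·12 = 37; x* = 15 + 1/6·37/2 = 18.0833.

x* = 18.0833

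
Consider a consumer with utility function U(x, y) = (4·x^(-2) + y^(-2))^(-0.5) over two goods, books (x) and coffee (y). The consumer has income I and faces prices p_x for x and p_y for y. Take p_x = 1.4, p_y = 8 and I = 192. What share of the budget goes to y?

MU_x ∝ 4·x^(-3), MU_y ∝ y^(-3), so MRS = 4·(y/x)^(3) = p_x/p_y.
Hence y/x = ((1/4)·p_x/p_y)^(1/(3)), i.e. raised to the 1/3 power.
Substitute y = (y/x)·x into the budget: x* = I/(p_x + p_y·(y/x)).
Numerically y/x = 0.352365, so x* = 192/(1.4 + 8·0.352365) = 45.5093 and y* = 0.352365·45.5093 = 16.0359.
Expenditure on y: 8·16.0359 = 128.287; share = 0.6682.

share on y = 0.6682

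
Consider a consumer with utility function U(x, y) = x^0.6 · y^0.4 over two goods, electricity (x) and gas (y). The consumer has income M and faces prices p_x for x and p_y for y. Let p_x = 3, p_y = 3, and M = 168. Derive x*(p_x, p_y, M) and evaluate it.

x* = 33.6

Demand: x*(p_x,p_y,M) = 0.6·M/p_x and y* = 0.4·M/p_y.
At p_x=3, p_y=3, M=168: x* = 0.6·168/3 = 33.6.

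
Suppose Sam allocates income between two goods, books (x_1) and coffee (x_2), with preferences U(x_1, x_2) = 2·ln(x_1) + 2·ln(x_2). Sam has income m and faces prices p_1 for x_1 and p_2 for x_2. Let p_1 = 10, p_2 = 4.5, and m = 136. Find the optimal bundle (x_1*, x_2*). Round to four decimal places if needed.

x_1* = 6.8, x_2* = 15.1111

Demand: x_1*(p_1,p_2,m) = 0.5·m/p_1 and x_2* = 0.5·m/p_2.
At p_1=10, p_2=4.5, m=136: x_1* = 0.5·136/10 = 6.8, x_2* = 15.1111.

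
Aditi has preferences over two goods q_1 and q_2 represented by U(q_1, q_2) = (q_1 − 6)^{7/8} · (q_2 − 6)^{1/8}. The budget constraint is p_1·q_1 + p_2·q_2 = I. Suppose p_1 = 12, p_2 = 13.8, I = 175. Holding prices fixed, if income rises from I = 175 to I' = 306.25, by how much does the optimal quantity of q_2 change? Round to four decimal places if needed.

This is Cobb-Douglas in (q_1−6, q_2−6): tangency gives 0.875·p_2·(q_2−6) = 0.125·p_1·(q_1−6).
Substituting into the budget: q_1* = 6 + 0.875·(I − 6·p_1 − 6·p_2)/p_1, and q_2* = 6 + 0.125·(…)/p_2.
Discretionary income = 175 − 6·12 − 6·13.8 = 20.2; q_2* = 6 + 0.125·20.2/13.8 = 6.183.
At I' = 306.25: q_2* = 7.3718. Change: 7.3718 − 6.183 = 1.1889.

Δq_2* = 1.1889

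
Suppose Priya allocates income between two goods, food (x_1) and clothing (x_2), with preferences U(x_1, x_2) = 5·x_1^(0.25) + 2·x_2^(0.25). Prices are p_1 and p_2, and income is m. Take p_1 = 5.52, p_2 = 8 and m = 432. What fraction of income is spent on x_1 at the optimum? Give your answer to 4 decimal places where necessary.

share on x_1 = 0.7934

MRS = MU_x_1/MU_x_2 = (5/2)·(x_2/x_1)^(0.75). Set equal to p_1/p_2.
Hence x_2/x_1 = ((2/5)·p_1/p_2)^(1/(0.75)), i.e. raised to the 4/3 power.
Substitute x_2 = (x_2/x_1)·x_1 into the budget: x_1* = m/(p_1 + p_2·(x_2/x_1)).
Numerically x_2/x_1 = 0.179699, so x_1* = 432/(5.52 + 8·0.179699) = 62.0905 and x_2* = 0.179699·62.0905 = 11.1576.
Expenditure on x_1: 5.52·62.0905 = 342.7393; share = 0.7934.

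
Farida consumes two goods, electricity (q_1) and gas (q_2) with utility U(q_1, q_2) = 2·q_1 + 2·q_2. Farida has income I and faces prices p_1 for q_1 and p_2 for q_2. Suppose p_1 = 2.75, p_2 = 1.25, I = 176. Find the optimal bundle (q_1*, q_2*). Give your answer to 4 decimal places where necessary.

Perfect substitutes: compare marginal utility per dollar. 2/p_1 vs 2/p_2 → 0.7273 vs 1.6.
q_2 gives more utility per dollar, so spend all income on q_2: q_2* = I/p_2, q_1* = 0.
Numerically: q_1* = 0, q_2* = 140.8.

q_1* = 0, q_2* = 140.8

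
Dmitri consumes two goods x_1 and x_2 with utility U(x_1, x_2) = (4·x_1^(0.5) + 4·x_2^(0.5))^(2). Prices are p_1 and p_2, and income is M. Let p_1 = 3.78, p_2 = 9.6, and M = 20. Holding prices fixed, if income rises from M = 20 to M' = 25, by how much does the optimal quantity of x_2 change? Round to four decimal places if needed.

MRS = MU_x_1/MU_x_2 = (x_2/x_1)^(0.5). Set equal to p_1/p_2.
Solve for the ratio: x_2/x_1 = [p_1/p_2]^(2).
With the ratio pinned down, the budget gives x_1* = M/(p_1 + p_2·(x_2/x_1)) and x_2* = (x_2/x_1)·x_1*.
Numerically x_2/x_1 = 0.155039, so x_1* = 20/(3.78 + 9.6·0.155039) = 3.7962 and x_2* = 0.155039·3.7962 = 0.5886.
At M' = 25: x_2* = 0.7357. Change: 0.7357 − 0.5886 = 0.1471.

Δx_2* = 0.1471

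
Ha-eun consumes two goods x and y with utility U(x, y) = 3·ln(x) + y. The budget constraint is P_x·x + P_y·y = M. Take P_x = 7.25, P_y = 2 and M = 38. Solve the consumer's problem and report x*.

So x*(P_x,P_y) = 3·P_y/P_x, independent of income; and y* = (M − 3·P_y)/P_y.
At the given prices: x* = 3·2/7.25 = 0.8276.

x* = 0.8276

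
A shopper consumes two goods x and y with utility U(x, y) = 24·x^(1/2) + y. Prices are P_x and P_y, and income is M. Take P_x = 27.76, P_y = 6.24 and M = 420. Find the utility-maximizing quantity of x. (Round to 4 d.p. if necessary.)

Solve: √x = 12·P_y/P_x, so x*(P_x,P_y) = (12·P_y/P_x)², and y* = (M − P_x·x*)/P_y.
Plugging in: x* = (12·6.24/27.76)² = 7.276.

x* = 7.276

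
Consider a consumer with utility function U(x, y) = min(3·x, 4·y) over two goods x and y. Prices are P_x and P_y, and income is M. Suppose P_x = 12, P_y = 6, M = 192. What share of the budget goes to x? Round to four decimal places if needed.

share on x = 0.7273

With perfect complements, no substitution: consume in ratio x:y = 4:3.
Budget: P_x·x + P_y·(3/4)·x = M, so (4·P_x + 3·P_y)·x = 4·M.
Demand: x*(P_x,P_y,M) = 4·M/(4·P_x + 3·P_y), y* = 3·M/(4·P_x + 3·P_y).
Here 4·12 + 3·6 = 66, giving x* = 11.6364 and y* = 8.7273.
Expenditure on x: 12·11.6364 = 139.6364; share = 0.7273.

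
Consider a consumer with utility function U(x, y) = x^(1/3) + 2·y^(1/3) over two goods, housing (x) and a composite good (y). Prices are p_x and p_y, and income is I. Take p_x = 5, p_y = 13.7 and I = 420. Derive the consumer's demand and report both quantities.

x* = 31.011, y* = 19.339

Substitute y = (y/x)·x into the budget: x* = I/(p_x + p_y·(y/x)).
Numerically y/x = 0.623619, so x* = 420/(5 + 13.7·0.623619) = 31.011 and y* = 0.623619·31.011 = 19.339.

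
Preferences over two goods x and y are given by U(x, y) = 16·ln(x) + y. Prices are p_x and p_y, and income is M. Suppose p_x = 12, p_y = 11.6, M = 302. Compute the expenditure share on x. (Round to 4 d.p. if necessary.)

MU_x = 16/x, MU_y = 1. Tangency: 16/x = p_x/p_y.
So x*(p_x,p_y) = 16·p_y/p_x, independent of income; and y* = (M − 16·p_y)/p_y.
At the given prices: x* = 16·11.6/12 = 15.4667, and y* = 10.0345.
Expenditure on x: 12·15.4667 = 185.6; share = 0.6146.

share on x = 0.6146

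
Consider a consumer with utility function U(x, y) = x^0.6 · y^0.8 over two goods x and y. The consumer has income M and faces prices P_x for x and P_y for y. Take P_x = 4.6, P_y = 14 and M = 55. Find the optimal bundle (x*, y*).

x* = 5.1242, y* = 2.2449

MU_x/MU_y = (0.6·y)/(0.8·x); tangency sets this equal to P_x/P_y.
So 0.6·P_y·y = 0.8·P_x·x; combined with the budget, a share 3/7 of income goes to x.
Demand: x*(P_x,P_y,M) = 3/7·M/P_x and y* = 4/7·M/P_y.
At P_x=4.6, P_y=14, M=55: x* = 3/7·55/4.6 = 5.1242, y* = 2.2449.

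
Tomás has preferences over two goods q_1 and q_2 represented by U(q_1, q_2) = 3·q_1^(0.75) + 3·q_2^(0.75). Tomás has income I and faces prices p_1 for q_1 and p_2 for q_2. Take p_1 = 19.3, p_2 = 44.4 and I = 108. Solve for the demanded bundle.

From the CES first-order condition, (q_2/q_1)^(0.25) = p_1/p_2.
Solve for the ratio: q_2/q_1 = [p_1/p_2]^(4).
Substitute q_2 = (q_2/q_1)·q_1 into the budget: q_1* = I/(p_1 + p_2·(q_2/q_1)).
Numerically q_2/q_1 = 0.035702, so q_1* = 108/(19.3 + 44.4·0.035702) = 5.1711 and q_2* = 0.035702·5.1711 = 0.1846.

q_1* = 5.1711, q_2* = 0.1846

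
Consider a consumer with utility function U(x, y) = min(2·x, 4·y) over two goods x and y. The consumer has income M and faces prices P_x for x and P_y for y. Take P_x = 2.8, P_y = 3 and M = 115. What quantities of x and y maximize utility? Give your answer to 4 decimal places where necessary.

With perfect complements, no substitution: consume in ratio x:y = 4:2.
Budget: P_x·x + P_y·(1/2)·x = M, so (4·P_x + 2·P_y)·x = 4·M.
Demand: x*(P_x,P_y,M) = 4·M/(4·P_x + 2·P_y), y* = 2·M/(4·P_x + 2·P_y).
Here 4·2.8 + 2·3 = 17.2, giving x* = 26.7442 and y* = 13.3721.

x* = 26.7442, y* = 13.3721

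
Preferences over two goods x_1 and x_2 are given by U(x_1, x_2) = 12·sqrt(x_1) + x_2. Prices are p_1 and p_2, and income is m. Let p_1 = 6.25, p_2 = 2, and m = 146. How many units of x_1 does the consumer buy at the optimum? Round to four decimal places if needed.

x_1* = 3.6864

Set MRS = p_1/p_2: 6·x_1^(−1/2) = p_1/p_2.
Thus x_1* = (6·p_2/p_1)² — independent of m — with the rest of income spent on x_2.
Plugging in: x_1* = (6·2/6.25)² = 3.6864.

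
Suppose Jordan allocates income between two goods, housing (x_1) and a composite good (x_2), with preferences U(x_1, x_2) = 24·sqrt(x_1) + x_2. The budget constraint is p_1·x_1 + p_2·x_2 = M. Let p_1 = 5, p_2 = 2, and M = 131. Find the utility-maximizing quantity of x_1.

MU_x_1 = 12/√x_1, MU_x_2 = 1. Tangency: 12/√x_1 = p_1/p_2.
Thus x_1* = (12·p_2/p_1)² — independent of M — with the rest of income spent on x_2.
Plugging in: x_1* = (12·2/5)² = 23.04.

x_1* = 23.04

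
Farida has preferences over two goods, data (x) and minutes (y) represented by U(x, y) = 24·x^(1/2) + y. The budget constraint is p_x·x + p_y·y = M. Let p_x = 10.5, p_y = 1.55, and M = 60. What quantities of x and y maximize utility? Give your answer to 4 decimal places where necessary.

Set MRS = p_x/p_y: 12·x^(−1/2) = p_x/p_y.
Solve: √x = 12·p_y/p_x, so x*(p_x,p_y) = (12·p_y/p_x)², and y* = (M − p_x·x*)/p_y.
Plugging in: x* = (12·1.55/10.5)² = 3.138, y* = 17.4525.

x* = 3.138, y* = 17.4525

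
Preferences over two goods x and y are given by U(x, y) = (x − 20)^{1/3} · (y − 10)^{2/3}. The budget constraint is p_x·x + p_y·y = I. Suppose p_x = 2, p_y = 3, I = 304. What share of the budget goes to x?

share on x = 0.3882

Let x' = x−20, y' = y−10. MRS = (1/2)·y'/x' = p_x/p_y.
After buying the subsistence bundle (20, 10), a share 1/3 of the remaining income goes to x: x* = 20 + 1/3·(I − 20p_x − 10p_y)/p_x.
Discretionary income = 304 − 20·2 − 10·3 = 234; x* = 20 + 1/3·234/2 = 59; y* = 10 + 2/3·234/3 = 62.
Expenditure on x: 2·59 = 118; share = 0.3882.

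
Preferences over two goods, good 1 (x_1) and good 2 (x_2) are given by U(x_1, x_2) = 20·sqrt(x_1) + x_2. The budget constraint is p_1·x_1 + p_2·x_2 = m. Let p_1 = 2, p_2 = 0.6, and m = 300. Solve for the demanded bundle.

MU_x_1 = 10/√x_1, MU_x_2 = 1. Tangency: 10/√x_1 = p_1/p_2.
Thus x_1* = (10·p_2/p_1)² — independent of m — with the rest of income spent on x_2.
Plugging in: x_1* = (10·0.6/2)² = 9, x_2* = 470.

x_1* = 9, x_2* = 470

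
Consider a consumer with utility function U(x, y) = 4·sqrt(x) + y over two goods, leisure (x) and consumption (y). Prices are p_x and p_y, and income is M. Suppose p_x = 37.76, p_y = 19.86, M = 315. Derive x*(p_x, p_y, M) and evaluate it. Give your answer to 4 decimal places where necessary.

x* = 1.1065

Plugging in: x* = (2·19.86/37.76)² = 1.1065.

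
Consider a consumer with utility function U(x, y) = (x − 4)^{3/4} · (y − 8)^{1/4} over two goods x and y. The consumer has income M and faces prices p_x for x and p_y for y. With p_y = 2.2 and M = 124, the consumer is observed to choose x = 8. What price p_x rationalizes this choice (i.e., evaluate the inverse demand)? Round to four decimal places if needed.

p_x = 11.4

MRS = 3·(y−8)/(x−4). Tangency with p_x/p_y gives y−8 = (1/3)·(p_x/p_y)·(x−4).
After buying the subsistence bundle (4, 8), a share 0.75 of the remaining income goes to x: x* = 4 + 0.75·(M − 4p_x − 8p_y)/p_x.
Set x* = 8 in the demand function and solve for p_x: p_x = 11.4.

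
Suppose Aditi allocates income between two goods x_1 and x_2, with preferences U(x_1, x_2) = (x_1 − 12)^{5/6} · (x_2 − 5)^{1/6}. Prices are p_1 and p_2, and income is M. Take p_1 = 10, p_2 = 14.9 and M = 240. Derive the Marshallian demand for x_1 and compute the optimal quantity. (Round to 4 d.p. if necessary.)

Let x_1' = x_1−12, x_2' = x_2−5. MRS = 5·x_2'/x_1' = p_1/p_2.
After buying the subsistence bundle (12, 5), a share 5/6 of the remaining income goes to x_1: x_1* = 12 + 5/6·(M − 12p_1 − 5p_2)/p_1.
Discretionary income = 240 − 12·10 − 5·14.9 = 45.5; x_1* = 12 + 5/6·45.5/10 = 15.7917.

x_1* = 15.7917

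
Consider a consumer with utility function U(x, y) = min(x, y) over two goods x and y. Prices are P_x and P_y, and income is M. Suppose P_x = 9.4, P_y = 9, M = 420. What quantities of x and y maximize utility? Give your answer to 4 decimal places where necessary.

Demand: x*(P_x,P_y,M) = M/(P_x + P_y), y* = M/(P_x + P_y).
Here 9.4 + 9 = 18.4, giving x* = 22.8261 and y* = 22.8261.

x* = 22.8261, y* = 22.8261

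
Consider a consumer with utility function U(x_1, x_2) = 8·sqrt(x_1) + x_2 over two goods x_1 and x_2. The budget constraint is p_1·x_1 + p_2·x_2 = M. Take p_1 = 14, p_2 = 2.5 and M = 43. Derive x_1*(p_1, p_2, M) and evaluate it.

Utility is quasi-linear in x_2; the FOC for x_1 is 4/√x_1 = p_1/p_2.
Thus x_1* = (4·p_2/p_1)² — independent of M — with the rest of income spent on x_2.
Plugging in: x_1* = (4·2.5/14)² = 0.5102.

x_1* = 0.5102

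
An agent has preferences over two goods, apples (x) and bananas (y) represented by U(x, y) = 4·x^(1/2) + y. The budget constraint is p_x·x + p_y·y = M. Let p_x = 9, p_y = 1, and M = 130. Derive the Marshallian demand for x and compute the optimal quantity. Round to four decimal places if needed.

Utility is quasi-linear in y; the FOC for x is 2/√x = p_x/p_y.
Solve: √x = 2·p_y/p_x, so x*(p_x,p_y) = (2·p_y/p_x)², and y* = (M − p_x·x*)/p_y.
Plugging in: x* = (2·1/9)² = 0.0494.

x* = 0.0494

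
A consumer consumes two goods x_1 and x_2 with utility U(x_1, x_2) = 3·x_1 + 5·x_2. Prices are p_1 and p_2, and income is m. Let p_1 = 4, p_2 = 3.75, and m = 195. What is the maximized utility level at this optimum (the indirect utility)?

Perfect substitutes: compare marginal utility per dollar. 3/p_1 vs 5/p_2 → 0.75 vs 1.3333.
x_2 gives more utility per dollar, so spend all income on x_2: x_2* = m/p_2, x_1* = 0.
Numerically: x_1* = 0, x_2* = 52.
Utility at the optimum: U(0, 52) = 260.

V = 260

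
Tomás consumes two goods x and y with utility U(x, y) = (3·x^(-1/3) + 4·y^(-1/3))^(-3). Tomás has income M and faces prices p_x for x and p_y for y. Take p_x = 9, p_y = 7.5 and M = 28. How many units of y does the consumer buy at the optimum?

MU_x ∝ 3·x^(-4/3), MU_y ∝ 4·y^(-4/3), so MRS = (3/4)·(y/x)^(4/3) = p_x/p_y.
Hence y/x = ((4/3)·p_x/p_y)^(1/(4/3)), i.e. raised to the 0.75 power.
With the ratio pinned down, the budget gives x* = M/(p_x + p_y·(y/x)) and y* = (y/x)·x*.
Numerically y/x = 1.422624, so x* = 28/(9 + 7.5·1.422624) = 1.4235 and y* = 1.422624·1.4235 = 2.0251.

y* = 2.0251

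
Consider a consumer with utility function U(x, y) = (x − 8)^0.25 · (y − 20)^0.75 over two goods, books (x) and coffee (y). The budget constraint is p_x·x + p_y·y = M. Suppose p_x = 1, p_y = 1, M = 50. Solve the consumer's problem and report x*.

Discretionary income = 50 − 8·1 − 20·1 = 22; x* = 8 + 0.25·22/1 = 13.5.

x* = 13.5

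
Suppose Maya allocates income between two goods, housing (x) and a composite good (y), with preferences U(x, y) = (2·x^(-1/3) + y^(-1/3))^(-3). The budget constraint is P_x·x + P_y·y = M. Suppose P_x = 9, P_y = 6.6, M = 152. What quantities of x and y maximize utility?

MRS = MU_x/MU_y = 2·(y/x)^(4/3). Set equal to P_x/P_y.
Hence y/x = ((1/2)·P_x/P_y)^(1/(4/3)), i.e. raised to the 0.75 power.
With the ratio pinned down, the budget gives x* = M/(P_x + P_y·(y/x)) and y* = (y/x)·x*.
Numerically y/x = 0.750328, so x* = 152/(9 + 6.6·0.750328) = 10.8944 and y* = 0.750328·10.8944 = 8.1744.

x* = 10.8944, y* = 8.1744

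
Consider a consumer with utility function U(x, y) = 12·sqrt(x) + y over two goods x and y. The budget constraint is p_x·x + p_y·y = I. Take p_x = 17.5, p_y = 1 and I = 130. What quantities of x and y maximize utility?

x* = 0.1176, y* = 127.9429

MU_x = 6/√x, MU_y = 1. Tangency: 6/√x = p_x/p_y.
Solve: √x = 6·p_y/p_x, so x*(p_x,p_y) = (6·p_y/p_x)², and y* = (I − p_x·x*)/p_y.
Plugging in: x* = (6·1/17.5)² = 0.1176, y* = 127.9429.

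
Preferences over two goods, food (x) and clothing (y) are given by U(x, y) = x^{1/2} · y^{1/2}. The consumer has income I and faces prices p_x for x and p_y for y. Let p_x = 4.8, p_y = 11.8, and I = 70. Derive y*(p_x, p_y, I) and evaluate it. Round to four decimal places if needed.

y* = 2.9661

The MRS is y/x. Set MRS = p_x/p_y.
Rearranging, p_y·y = p_x·x. Substituting into the budget gives p_x·x·(1 + 1) = I.
Demand: x*(p_x,p_y,I) = 0.5·I/p_x and y* = 0.5·I/p_y.
At p_x=4.8, p_y=11.8, I=70: y* = 0.5·70/11.8 = 2.9661.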